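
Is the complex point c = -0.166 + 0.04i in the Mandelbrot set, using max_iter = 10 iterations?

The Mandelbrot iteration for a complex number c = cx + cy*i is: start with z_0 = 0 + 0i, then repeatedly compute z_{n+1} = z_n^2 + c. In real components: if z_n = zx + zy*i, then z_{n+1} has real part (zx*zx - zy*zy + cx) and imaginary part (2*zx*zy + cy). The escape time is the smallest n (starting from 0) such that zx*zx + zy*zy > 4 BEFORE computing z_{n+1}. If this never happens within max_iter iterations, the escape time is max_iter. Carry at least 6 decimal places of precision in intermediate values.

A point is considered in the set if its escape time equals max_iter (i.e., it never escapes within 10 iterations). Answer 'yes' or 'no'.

Answer: yes

Derivation:
z_0 = 0 + 0i, c = -0.1660 + 0.0400i
Iter 1: z = -0.1660 + 0.0400i, |z|^2 = 0.0292
Iter 2: z = -0.1400 + 0.0267i, |z|^2 = 0.0203
Iter 3: z = -0.1471 + 0.0325i, |z|^2 = 0.0227
Iter 4: z = -0.1454 + 0.0304i, |z|^2 = 0.0221
Iter 5: z = -0.1458 + 0.0311i, |z|^2 = 0.0222
Iter 6: z = -0.1457 + 0.0309i, |z|^2 = 0.0222
Iter 7: z = -0.1457 + 0.0310i, |z|^2 = 0.0222
Iter 8: z = -0.1457 + 0.0310i, |z|^2 = 0.0222
Iter 9: z = -0.1457 + 0.0310i, |z|^2 = 0.0222
Did not escape in 10 iterations → in set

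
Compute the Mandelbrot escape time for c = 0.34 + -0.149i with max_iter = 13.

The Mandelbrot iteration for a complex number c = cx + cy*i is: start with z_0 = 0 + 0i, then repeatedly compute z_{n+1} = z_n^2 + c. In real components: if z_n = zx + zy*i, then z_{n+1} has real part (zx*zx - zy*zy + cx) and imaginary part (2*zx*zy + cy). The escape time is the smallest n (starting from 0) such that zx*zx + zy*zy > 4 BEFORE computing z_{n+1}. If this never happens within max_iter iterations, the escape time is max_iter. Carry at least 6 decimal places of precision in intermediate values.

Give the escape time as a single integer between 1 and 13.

z_0 = 0 + 0i, c = 0.3400 + -0.1490i
Iter 1: z = 0.3400 + -0.1490i, |z|^2 = 0.1378
Iter 2: z = 0.4334 + -0.2503i, |z|^2 = 0.2505
Iter 3: z = 0.4652 + -0.3660i, |z|^2 = 0.3503
Iter 4: z = 0.4224 + -0.4895i, |z|^2 = 0.4181
Iter 5: z = 0.2789 + -0.5626i, |z|^2 = 0.3942
Iter 6: z = 0.1013 + -0.4628i, |z|^2 = 0.2244
Iter 7: z = 0.1361 + -0.2427i, |z|^2 = 0.0775
Iter 8: z = 0.2996 + -0.2151i, |z|^2 = 0.1360
Iter 9: z = 0.3835 + -0.2779i, |z|^2 = 0.2243
Iter 10: z = 0.4099 + -0.3621i, |z|^2 = 0.2991
Iter 11: z = 0.3768 + -0.4458i, |z|^2 = 0.3408
Iter 12: z = 0.2832 + -0.4850i, |z|^2 = 0.3155

Answer: 13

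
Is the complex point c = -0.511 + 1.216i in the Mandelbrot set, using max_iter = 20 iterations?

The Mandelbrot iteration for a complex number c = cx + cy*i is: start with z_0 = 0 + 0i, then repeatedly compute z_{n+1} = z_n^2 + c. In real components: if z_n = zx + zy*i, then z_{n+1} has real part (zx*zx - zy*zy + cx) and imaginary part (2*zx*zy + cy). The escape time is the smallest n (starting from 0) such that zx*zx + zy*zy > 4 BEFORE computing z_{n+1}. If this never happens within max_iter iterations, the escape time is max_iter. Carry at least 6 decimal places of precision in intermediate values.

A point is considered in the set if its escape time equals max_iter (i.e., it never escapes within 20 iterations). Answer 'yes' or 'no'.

z_0 = 0 + 0i, c = -0.5110 + 1.2160i
Iter 1: z = -0.5110 + 1.2160i, |z|^2 = 1.7398
Iter 2: z = -1.7285 + -0.0268i, |z|^2 = 2.9885
Iter 3: z = 2.4761 + 1.3085i, |z|^2 = 7.8433
Escaped at iteration 3

Answer: no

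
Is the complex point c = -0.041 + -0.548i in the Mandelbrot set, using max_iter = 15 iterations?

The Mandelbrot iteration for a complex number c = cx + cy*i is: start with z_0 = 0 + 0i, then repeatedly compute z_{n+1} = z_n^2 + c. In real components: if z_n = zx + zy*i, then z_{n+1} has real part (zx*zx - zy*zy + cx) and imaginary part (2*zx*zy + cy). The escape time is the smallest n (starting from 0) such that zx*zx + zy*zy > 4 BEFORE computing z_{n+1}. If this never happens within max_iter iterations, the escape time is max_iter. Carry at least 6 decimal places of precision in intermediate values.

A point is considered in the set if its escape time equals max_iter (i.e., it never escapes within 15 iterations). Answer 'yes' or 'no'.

Answer: yes

Derivation:
z_0 = 0 + 0i, c = -0.0410 + -0.5480i
Iter 1: z = -0.0410 + -0.5480i, |z|^2 = 0.3020
Iter 2: z = -0.3396 + -0.5031i, |z|^2 = 0.3684
Iter 3: z = -0.1787 + -0.2063i, |z|^2 = 0.0745
Iter 4: z = -0.0516 + -0.4743i, |z|^2 = 0.2276
Iter 5: z = -0.2633 + -0.4990i, |z|^2 = 0.3183
Iter 6: z = -0.2207 + -0.2852i, |z|^2 = 0.1301
Iter 7: z = -0.0736 + -0.4221i, |z|^2 = 0.1836
Iter 8: z = -0.2137 + -0.4858i, |z|^2 = 0.2817
Iter 9: z = -0.2314 + -0.3403i, |z|^2 = 0.1694
Iter 10: z = -0.1033 + -0.3905i, |z|^2 = 0.1632
Iter 11: z = -0.1828 + -0.4673i, |z|^2 = 0.2518
Iter 12: z = -0.2260 + -0.3771i, |z|^2 = 0.1933
Iter 13: z = -0.1322 + -0.3776i, |z|^2 = 0.1600
Iter 14: z = -0.1661 + -0.4482i, |z|^2 = 0.2285
Did not escape in 15 iterations → in set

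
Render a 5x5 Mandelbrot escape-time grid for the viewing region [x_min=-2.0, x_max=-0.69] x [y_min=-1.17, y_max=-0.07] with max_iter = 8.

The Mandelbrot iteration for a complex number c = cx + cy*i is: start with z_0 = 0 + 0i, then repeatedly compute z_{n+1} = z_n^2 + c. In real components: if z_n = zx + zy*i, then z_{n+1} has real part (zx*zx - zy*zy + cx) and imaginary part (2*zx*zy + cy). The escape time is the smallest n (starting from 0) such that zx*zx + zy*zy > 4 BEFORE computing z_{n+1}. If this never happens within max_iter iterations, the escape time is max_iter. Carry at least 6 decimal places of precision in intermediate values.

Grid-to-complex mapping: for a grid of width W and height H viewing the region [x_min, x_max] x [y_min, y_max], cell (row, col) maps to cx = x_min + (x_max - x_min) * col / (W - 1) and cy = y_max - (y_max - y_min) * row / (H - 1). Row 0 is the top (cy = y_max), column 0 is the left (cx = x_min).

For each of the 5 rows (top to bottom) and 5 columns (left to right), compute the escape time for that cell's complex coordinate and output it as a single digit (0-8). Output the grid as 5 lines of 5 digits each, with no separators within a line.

(row=0, col=0): c = -2.0000 + -0.0700i → escape time 1
(row=0, col=1): c = -1.6725 + -0.0700i → escape time 6
(row=0, col=2): c = -1.3450 + -0.0700i → escape time 8
(row=0, col=3): c = -1.0175 + -0.0700i → escape time 8
(row=0, col=4): c = -0.6900 + -0.0700i → escape time 8
(row=1, col=0): c = -2.0000 + -0.3450i → escape time 1
(row=1, col=1): c = -1.6725 + -0.3450i → escape time 4
(row=1, col=2): c = -1.3450 + -0.3450i → escape time 6
(row=1, col=3): c = -1.0175 + -0.3450i → escape time 8
(row=1, col=4): c = -0.6900 + -0.3450i → escape time 8
(row=2, col=0): c = -2.0000 + -0.6200i → escape time 1
(row=2, col=1): c = -1.6725 + -0.6200i → escape time 3
(row=2, col=2): c = -1.3450 + -0.6200i → escape time 3
(row=2, col=3): c = -1.0175 + -0.6200i → escape time 4
(row=2, col=4): c = -0.6900 + -0.6200i → escape time 6
(row=3, col=0): c = -2.0000 + -0.8950i → escape time 1
(row=3, col=1): c = -1.6725 + -0.8950i → escape time 2
(row=3, col=2): c = -1.3450 + -0.8950i → escape time 3
(row=3, col=3): c = -1.0175 + -0.8950i → escape time 3
(row=3, col=4): c = -0.6900 + -0.8950i → escape time 4
(row=4, col=0): c = -2.0000 + -1.1700i → escape time 1
(row=4, col=1): c = -1.6725 + -1.1700i → escape time 1
(row=4, col=2): c = -1.3450 + -1.1700i → escape time 2
(row=4, col=3): c = -1.0175 + -1.1700i → escape time 3
(row=4, col=4): c = -0.6900 + -1.1700i → escape time 3

Answer: 16888
14688
13346
12334
11233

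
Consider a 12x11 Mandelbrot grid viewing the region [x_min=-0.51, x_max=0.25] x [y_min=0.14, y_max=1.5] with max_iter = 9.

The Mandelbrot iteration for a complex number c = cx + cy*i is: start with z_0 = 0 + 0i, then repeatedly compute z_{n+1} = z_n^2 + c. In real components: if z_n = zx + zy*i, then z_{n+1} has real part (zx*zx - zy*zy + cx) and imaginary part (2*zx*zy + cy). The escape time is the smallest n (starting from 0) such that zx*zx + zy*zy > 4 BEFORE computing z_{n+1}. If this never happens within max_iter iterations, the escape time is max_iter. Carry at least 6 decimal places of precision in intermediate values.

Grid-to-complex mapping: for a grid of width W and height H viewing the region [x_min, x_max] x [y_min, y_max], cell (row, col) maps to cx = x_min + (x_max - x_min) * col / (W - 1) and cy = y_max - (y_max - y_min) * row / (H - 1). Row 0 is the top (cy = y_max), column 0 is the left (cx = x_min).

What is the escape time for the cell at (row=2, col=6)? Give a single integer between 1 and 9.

Answer: 3

Derivation:
z_0 = 0 + 0i, c = -0.0955 + 1.2280i
Iter 1: z = -0.0955 + 1.2280i, |z|^2 = 1.5171
Iter 2: z = -1.5943 + 0.9936i, |z|^2 = 3.5290
Iter 3: z = 1.4593 + -1.9401i, |z|^2 = 5.8935
Escaped at iteration 3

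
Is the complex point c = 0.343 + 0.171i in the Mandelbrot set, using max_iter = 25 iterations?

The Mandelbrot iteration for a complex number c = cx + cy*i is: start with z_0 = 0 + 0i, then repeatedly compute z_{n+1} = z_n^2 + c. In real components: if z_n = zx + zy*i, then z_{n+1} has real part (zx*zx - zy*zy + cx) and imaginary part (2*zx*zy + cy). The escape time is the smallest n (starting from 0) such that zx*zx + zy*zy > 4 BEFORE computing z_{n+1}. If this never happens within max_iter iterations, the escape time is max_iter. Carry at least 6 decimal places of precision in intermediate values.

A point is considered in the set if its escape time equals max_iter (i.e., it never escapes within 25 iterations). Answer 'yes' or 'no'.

Answer: yes

Derivation:
z_0 = 0 + 0i, c = 0.3430 + 0.1710i
Iter 1: z = 0.3430 + 0.1710i, |z|^2 = 0.1469
Iter 2: z = 0.4314 + 0.2883i, |z|^2 = 0.2692
Iter 3: z = 0.4460 + 0.4198i, |z|^2 = 0.3751
Iter 4: z = 0.3657 + 0.5454i, |z|^2 = 0.4312
Iter 5: z = 0.1793 + 0.5699i, |z|^2 = 0.3570
Iter 6: z = 0.0503 + 0.3753i, |z|^2 = 0.1434
Iter 7: z = 0.2046 + 0.2088i, |z|^2 = 0.0855
Iter 8: z = 0.3413 + 0.2564i, |z|^2 = 0.1822
Iter 9: z = 0.3937 + 0.3461i, |z|^2 = 0.2748
Iter 10: z = 0.3783 + 0.4435i, |z|^2 = 0.3398
Iter 11: z = 0.2894 + 0.5065i, |z|^2 = 0.3403
Iter 12: z = 0.1702 + 0.4642i, |z|^2 = 0.2444
Iter 13: z = 0.1565 + 0.3290i, |z|^2 = 0.1327
Iter 14: z = 0.2593 + 0.2740i, |z|^2 = 0.1423
Iter 15: z = 0.3351 + 0.3131i, |z|^2 = 0.2103
Iter 16: z = 0.3573 + 0.3808i, |z|^2 = 0.2727
Iter 17: z = 0.3256 + 0.4432i, |z|^2 = 0.3024
Iter 18: z = 0.2526 + 0.4596i, |z|^2 = 0.2751
Iter 19: z = 0.1956 + 0.4032i, |z|^2 = 0.2009
Iter 20: z = 0.2187 + 0.3287i, |z|^2 = 0.1559
Iter 21: z = 0.2827 + 0.3148i, |z|^2 = 0.1790
Iter 22: z = 0.3239 + 0.3490i, |z|^2 = 0.2267
Iter 23: z = 0.3261 + 0.3971i, |z|^2 = 0.2640
Iter 24: z = 0.2917 + 0.4300i, |z|^2 = 0.2699
Did not escape in 25 iterations → in set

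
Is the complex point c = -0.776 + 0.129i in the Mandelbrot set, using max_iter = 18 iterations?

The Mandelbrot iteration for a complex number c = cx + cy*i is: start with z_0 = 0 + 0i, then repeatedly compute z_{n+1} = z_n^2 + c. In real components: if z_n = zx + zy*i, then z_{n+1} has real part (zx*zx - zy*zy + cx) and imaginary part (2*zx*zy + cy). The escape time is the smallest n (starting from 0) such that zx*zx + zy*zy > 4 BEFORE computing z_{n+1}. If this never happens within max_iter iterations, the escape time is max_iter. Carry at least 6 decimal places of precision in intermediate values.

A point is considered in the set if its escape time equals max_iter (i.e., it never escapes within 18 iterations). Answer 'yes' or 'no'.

Answer: yes

Derivation:
z_0 = 0 + 0i, c = -0.7760 + 0.1290i
Iter 1: z = -0.7760 + 0.1290i, |z|^2 = 0.6188
Iter 2: z = -0.1905 + -0.0712i, |z|^2 = 0.0413
Iter 3: z = -0.7448 + 0.1561i, |z|^2 = 0.5791
Iter 4: z = -0.2457 + -0.1036i, |z|^2 = 0.0711
Iter 5: z = -0.7264 + 0.1799i, |z|^2 = 0.5600
Iter 6: z = -0.2807 + -0.1323i, |z|^2 = 0.0963
Iter 7: z = -0.7147 + 0.2033i, |z|^2 = 0.5521
Iter 8: z = -0.3065 + -0.1616i, |z|^2 = 0.1201
Iter 9: z = -0.7081 + 0.2281i, |z|^2 = 0.5535
Iter 10: z = -0.3265 + -0.1940i, |z|^2 = 0.1443
Iter 11: z = -0.7070 + 0.2557i, |z|^2 = 0.5652
Iter 12: z = -0.3415 + -0.2326i, |z|^2 = 0.1707
Iter 13: z = -0.7135 + 0.2879i, |z|^2 = 0.5919
Iter 14: z = -0.3498 + -0.2817i, |z|^2 = 0.2018
Iter 15: z = -0.7330 + 0.3261i, |z|^2 = 0.6436
Iter 16: z = -0.3451 + -0.3491i, |z|^2 = 0.2410
Iter 17: z = -0.7788 + 0.3699i, |z|^2 = 0.7434
Did not escape in 18 iterations → in set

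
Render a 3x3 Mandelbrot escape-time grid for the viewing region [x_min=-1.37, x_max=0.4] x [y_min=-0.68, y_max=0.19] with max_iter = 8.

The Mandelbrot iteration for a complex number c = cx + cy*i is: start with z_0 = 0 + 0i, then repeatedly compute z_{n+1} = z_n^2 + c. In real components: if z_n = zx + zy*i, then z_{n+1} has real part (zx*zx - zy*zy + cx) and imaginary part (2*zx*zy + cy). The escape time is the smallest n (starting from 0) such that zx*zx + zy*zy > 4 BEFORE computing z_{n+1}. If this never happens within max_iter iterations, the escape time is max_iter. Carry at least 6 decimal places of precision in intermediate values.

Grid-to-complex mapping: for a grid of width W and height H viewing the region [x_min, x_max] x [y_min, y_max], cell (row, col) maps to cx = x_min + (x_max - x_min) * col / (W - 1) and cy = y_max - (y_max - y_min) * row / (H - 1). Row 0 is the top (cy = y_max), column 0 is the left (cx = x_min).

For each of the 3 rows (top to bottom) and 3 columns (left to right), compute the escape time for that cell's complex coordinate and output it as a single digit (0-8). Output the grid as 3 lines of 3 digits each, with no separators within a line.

(row=0, col=0): c = -1.3700 + 0.1900i → escape time 7
(row=0, col=1): c = -0.4850 + 0.1900i → escape time 8
(row=0, col=2): c = 0.4000 + 0.1900i → escape time 8
(row=1, col=0): c = -1.3700 + -0.2450i → escape time 6
(row=1, col=1): c = -0.4850 + -0.2450i → escape time 8
(row=1, col=2): c = 0.4000 + -0.2450i → escape time 8
(row=2, col=0): c = -1.3700 + -0.6800i → escape time 3
(row=2, col=1): c = -0.4850 + -0.6800i → escape time 8
(row=2, col=2): c = 0.4000 + -0.6800i → escape time 6

Answer: 788
688
386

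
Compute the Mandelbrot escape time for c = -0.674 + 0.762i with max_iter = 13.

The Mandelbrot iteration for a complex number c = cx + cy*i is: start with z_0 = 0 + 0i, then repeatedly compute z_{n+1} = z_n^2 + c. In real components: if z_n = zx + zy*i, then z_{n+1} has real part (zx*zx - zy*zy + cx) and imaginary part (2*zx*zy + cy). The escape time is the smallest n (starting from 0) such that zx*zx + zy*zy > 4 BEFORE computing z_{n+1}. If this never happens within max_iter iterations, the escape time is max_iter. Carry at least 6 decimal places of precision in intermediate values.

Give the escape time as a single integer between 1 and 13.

z_0 = 0 + 0i, c = -0.6740 + 0.7620i
Iter 1: z = -0.6740 + 0.7620i, |z|^2 = 1.0349
Iter 2: z = -0.8004 + -0.2652i, |z|^2 = 0.7109
Iter 3: z = -0.1037 + 1.1865i, |z|^2 = 1.4185
Iter 4: z = -2.0710 + 0.5159i, |z|^2 = 4.5550
Escaped at iteration 4

Answer: 4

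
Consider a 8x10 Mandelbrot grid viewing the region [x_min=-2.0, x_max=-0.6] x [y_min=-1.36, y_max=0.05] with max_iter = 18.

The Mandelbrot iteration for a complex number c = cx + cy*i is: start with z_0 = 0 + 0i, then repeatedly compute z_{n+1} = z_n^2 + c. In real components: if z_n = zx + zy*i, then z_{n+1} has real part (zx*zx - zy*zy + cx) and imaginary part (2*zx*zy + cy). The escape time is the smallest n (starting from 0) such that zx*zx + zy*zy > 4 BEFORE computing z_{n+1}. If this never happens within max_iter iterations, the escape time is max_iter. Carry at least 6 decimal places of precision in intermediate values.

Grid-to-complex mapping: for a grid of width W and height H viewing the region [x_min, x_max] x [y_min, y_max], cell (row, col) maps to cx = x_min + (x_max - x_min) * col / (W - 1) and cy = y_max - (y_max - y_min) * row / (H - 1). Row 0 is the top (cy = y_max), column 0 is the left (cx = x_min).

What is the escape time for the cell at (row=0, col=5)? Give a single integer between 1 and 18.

z_0 = 0 + 0i, c = -1.0000 + 0.0500i
Iter 1: z = -1.0000 + 0.0500i, |z|^2 = 1.0025
Iter 2: z = -0.0025 + -0.0500i, |z|^2 = 0.0025
Iter 3: z = -1.0025 + 0.0502i, |z|^2 = 1.0075
Iter 4: z = 0.0025 + -0.0508i, |z|^2 = 0.0026
Iter 5: z = -1.0026 + 0.0497i, |z|^2 = 1.0076
Iter 6: z = 0.0027 + -0.0498i, |z|^2 = 0.0025
Iter 7: z = -1.0025 + 0.0497i, |z|^2 = 1.0074
Iter 8: z = 0.0025 + -0.0497i, |z|^2 = 0.0025
Iter 9: z = -1.0025 + 0.0498i, |z|^2 = 1.0074
Iter 10: z = 0.0025 + -0.0498i, |z|^2 = 0.0025
Iter 11: z = -1.0025 + 0.0498i, |z|^2 = 1.0074
Iter 12: z = 0.0025 + -0.0498i, |z|^2 = 0.0025
Iter 13: z = -1.0025 + 0.0498i, |z|^2 = 1.0074
Iter 14: z = 0.0025 + -0.0498i, |z|^2 = 0.0025
Iter 15: z = -1.0025 + 0.0498i, |z|^2 = 1.0074
Iter 16: z = 0.0025 + -0.0498i, |z|^2 = 0.0025
Iter 17: z = -1.0025 + 0.0498i, |z|^2 = 1.0074

Answer: 18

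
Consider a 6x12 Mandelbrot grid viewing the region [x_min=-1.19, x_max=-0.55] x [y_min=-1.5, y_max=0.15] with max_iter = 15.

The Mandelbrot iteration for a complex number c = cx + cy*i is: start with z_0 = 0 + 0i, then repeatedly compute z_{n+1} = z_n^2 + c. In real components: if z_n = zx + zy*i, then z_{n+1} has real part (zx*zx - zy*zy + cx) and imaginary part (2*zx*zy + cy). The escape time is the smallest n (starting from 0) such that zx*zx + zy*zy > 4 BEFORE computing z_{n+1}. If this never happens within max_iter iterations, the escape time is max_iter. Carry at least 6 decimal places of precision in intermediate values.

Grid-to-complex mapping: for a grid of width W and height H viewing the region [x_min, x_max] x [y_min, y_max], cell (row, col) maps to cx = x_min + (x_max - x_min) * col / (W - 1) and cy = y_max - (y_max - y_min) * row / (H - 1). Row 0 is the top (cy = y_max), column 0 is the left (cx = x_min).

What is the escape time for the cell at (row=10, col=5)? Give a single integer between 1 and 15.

Answer: 2

Derivation:
z_0 = 0 + 0i, c = -0.5500 + -1.3500i
Iter 1: z = -0.5500 + -1.3500i, |z|^2 = 2.1250
Iter 2: z = -2.0700 + 0.1350i, |z|^2 = 4.3031
Escaped at iteration 2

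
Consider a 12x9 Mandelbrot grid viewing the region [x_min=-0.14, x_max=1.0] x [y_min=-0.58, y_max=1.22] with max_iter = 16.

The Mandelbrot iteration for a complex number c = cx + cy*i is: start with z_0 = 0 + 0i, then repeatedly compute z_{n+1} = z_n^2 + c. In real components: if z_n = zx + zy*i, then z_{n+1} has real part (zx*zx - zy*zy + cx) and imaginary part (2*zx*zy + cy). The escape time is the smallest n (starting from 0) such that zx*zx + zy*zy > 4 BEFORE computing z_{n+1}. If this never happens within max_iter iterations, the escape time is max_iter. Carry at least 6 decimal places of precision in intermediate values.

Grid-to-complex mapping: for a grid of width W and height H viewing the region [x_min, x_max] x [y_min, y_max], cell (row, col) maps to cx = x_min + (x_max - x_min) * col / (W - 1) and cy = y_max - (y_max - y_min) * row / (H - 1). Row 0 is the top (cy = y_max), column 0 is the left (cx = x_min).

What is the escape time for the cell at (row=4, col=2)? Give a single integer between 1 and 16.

z_0 = 0 + 0i, c = 0.0673 + 0.3200i
Iter 1: z = 0.0673 + 0.3200i, |z|^2 = 0.1069
Iter 2: z = -0.0306 + 0.3631i, |z|^2 = 0.1327
Iter 3: z = -0.0636 + 0.2978i, |z|^2 = 0.0927
Iter 4: z = -0.0174 + 0.2821i, |z|^2 = 0.0799
Iter 5: z = -0.0120 + 0.3102i, |z|^2 = 0.0964
Iter 6: z = -0.0288 + 0.3125i, |z|^2 = 0.0985
Iter 7: z = -0.0296 + 0.3020i, |z|^2 = 0.0921
Iter 8: z = -0.0231 + 0.3021i, |z|^2 = 0.0918
Iter 9: z = -0.0235 + 0.3061i, |z|^2 = 0.0942
Iter 10: z = -0.0259 + 0.3056i, |z|^2 = 0.0941
Iter 11: z = -0.0255 + 0.3042i, |z|^2 = 0.0932
Iter 12: z = -0.0246 + 0.3045i, |z|^2 = 0.0933
Iter 13: z = -0.0248 + 0.3050i, |z|^2 = 0.0936
Iter 14: z = -0.0251 + 0.3048i, |z|^2 = 0.0936
Iter 15: z = -0.0250 + 0.3047i, |z|^2 = 0.0935

Answer: 16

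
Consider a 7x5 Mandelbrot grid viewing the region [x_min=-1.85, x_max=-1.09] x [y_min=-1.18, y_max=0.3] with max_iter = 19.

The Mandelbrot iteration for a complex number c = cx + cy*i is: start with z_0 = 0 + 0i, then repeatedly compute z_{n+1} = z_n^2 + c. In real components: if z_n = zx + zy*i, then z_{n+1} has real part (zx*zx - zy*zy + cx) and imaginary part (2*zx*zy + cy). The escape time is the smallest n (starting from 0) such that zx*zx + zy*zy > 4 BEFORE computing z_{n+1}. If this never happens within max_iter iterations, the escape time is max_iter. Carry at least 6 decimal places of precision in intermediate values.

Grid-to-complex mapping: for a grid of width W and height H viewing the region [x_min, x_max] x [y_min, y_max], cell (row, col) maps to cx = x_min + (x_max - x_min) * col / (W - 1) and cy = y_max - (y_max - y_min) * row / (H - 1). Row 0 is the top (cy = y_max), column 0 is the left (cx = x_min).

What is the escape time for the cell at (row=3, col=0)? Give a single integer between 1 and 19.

z_0 = 0 + 0i, c = -1.8500 + -0.8100i
Iter 1: z = -1.8500 + -0.8100i, |z|^2 = 4.0786
Escaped at iteration 1

Answer: 1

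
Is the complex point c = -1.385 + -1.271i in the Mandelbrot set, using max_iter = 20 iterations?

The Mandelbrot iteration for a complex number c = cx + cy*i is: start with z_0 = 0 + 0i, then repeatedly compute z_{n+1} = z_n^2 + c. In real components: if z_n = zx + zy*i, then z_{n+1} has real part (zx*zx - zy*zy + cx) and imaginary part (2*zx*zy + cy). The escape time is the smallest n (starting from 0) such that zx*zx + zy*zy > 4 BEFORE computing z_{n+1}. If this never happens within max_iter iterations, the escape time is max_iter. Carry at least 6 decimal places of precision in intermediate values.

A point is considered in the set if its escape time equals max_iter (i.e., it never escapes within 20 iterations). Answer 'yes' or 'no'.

Answer: no

Derivation:
z_0 = 0 + 0i, c = -1.3850 + -1.2710i
Iter 1: z = -1.3850 + -1.2710i, |z|^2 = 3.5337
Iter 2: z = -1.0822 + 2.2497i, |z|^2 = 6.2322
Escaped at iteration 2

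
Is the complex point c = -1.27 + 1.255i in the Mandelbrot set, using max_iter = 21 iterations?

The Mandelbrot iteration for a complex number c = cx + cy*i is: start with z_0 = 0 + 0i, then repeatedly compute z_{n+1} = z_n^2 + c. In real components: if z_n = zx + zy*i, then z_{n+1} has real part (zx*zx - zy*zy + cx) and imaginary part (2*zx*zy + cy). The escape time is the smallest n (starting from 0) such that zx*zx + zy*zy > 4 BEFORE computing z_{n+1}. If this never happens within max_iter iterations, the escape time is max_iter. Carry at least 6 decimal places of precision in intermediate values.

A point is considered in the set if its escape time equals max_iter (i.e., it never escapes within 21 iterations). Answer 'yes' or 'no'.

z_0 = 0 + 0i, c = -1.2700 + 1.2550i
Iter 1: z = -1.2700 + 1.2550i, |z|^2 = 3.1879
Iter 2: z = -1.2321 + -1.9327i, |z|^2 = 5.2535
Escaped at iteration 2

Answer: no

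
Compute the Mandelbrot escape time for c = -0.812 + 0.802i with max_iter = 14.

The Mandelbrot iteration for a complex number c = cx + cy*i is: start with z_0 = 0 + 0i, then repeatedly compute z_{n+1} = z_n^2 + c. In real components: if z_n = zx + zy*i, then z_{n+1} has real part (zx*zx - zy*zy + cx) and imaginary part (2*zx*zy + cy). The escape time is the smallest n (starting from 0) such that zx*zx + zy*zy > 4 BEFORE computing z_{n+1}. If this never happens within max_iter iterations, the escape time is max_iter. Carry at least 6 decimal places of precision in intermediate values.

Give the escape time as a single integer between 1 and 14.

Answer: 4

Derivation:
z_0 = 0 + 0i, c = -0.8120 + 0.8020i
Iter 1: z = -0.8120 + 0.8020i, |z|^2 = 1.3025
Iter 2: z = -0.7959 + -0.5004i, |z|^2 = 0.8838
Iter 3: z = -0.4291 + 1.5986i, |z|^2 = 2.7395
Iter 4: z = -3.1833 + -0.5698i, |z|^2 = 10.4583
Escaped at iteration 4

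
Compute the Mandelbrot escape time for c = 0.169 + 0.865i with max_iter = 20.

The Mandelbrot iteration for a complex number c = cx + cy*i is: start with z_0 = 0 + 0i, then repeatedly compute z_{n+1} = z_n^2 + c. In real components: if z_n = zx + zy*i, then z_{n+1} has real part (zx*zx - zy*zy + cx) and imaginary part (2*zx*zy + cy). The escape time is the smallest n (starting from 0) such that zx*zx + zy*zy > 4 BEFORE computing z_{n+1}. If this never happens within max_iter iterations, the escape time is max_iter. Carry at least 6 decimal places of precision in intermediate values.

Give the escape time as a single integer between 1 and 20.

z_0 = 0 + 0i, c = 0.1690 + 0.8650i
Iter 1: z = 0.1690 + 0.8650i, |z|^2 = 0.7768
Iter 2: z = -0.5507 + 1.1574i, |z|^2 = 1.6427
Iter 3: z = -0.8673 + -0.4096i, |z|^2 = 0.9200
Iter 4: z = 0.7534 + 1.5755i, |z|^2 = 3.0499
Iter 5: z = -1.7458 + 3.2389i, |z|^2 = 13.5383
Escaped at iteration 5

Answer: 5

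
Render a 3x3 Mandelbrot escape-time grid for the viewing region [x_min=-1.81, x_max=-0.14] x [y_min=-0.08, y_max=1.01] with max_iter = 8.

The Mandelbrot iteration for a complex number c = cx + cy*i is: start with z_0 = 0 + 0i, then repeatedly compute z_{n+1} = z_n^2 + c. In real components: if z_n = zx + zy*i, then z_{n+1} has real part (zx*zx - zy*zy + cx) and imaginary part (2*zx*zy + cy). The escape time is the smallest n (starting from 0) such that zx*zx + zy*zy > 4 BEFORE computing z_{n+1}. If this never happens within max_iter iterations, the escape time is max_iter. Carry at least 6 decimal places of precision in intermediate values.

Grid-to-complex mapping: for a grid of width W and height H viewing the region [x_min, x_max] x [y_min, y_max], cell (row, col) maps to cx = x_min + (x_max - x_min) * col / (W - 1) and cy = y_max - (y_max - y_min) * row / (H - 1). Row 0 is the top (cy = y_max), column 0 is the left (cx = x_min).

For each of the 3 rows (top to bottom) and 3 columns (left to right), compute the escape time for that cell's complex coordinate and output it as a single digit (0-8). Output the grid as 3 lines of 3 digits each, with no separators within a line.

(row=0, col=0): c = -1.8100 + 1.0100i → escape time 1
(row=0, col=1): c = -0.9750 + 1.0100i → escape time 3
(row=0, col=2): c = -0.1400 + 1.0100i → escape time 8
(row=1, col=0): c = -1.8100 + 0.4650i → escape time 3
(row=1, col=1): c = -0.9750 + 0.4650i → escape time 5
(row=1, col=2): c = -0.1400 + 0.4650i → escape time 8
(row=2, col=0): c = -1.8100 + -0.0800i → escape time 4
(row=2, col=1): c = -0.9750 + -0.0800i → escape time 8
(row=2, col=2): c = -0.1400 + -0.0800i → escape time 8

Answer: 138
358
488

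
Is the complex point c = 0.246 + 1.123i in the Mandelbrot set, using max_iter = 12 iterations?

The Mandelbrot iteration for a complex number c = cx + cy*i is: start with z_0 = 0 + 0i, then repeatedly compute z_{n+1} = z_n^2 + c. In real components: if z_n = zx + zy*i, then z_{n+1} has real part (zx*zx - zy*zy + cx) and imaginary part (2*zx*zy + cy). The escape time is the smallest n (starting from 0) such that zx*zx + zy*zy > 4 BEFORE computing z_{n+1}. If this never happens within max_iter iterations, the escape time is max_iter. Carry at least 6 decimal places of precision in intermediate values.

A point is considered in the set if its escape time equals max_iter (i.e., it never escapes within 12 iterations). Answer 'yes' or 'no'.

Answer: no

Derivation:
z_0 = 0 + 0i, c = 0.2460 + 1.1230i
Iter 1: z = 0.2460 + 1.1230i, |z|^2 = 1.3216
Iter 2: z = -0.9546 + 1.6755i, |z|^2 = 3.7186
Iter 3: z = -1.6501 + -2.0759i, |z|^2 = 7.0322
Escaped at iteration 3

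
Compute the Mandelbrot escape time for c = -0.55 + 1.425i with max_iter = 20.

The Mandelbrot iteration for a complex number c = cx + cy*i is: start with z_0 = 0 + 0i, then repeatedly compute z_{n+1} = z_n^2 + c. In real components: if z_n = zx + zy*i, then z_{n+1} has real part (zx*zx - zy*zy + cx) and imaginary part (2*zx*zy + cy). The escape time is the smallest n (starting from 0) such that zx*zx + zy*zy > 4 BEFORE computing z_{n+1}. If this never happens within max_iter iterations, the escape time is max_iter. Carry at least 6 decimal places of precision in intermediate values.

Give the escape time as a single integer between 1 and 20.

z_0 = 0 + 0i, c = -0.5500 + 1.4250i
Iter 1: z = -0.5500 + 1.4250i, |z|^2 = 2.3331
Iter 2: z = -2.2781 + -0.1425i, |z|^2 = 5.2102
Escaped at iteration 2

Answer: 2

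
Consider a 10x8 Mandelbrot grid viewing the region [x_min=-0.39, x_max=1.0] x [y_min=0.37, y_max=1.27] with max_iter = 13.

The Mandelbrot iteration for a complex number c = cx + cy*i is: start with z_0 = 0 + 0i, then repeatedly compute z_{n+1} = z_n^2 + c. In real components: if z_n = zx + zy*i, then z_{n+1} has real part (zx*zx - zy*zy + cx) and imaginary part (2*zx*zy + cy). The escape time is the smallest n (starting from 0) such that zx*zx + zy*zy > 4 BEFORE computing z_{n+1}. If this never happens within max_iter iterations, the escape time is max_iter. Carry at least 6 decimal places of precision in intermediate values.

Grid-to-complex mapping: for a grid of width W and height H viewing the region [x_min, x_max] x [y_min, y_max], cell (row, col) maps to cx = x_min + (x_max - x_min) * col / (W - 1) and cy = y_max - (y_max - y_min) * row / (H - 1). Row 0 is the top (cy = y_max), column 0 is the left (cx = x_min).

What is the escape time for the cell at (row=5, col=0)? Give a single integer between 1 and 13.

Answer: 13

Derivation:
z_0 = 0 + 0i, c = -0.3900 + 0.6271i
Iter 1: z = -0.3900 + 0.6271i, |z|^2 = 0.5454
Iter 2: z = -0.6312 + 0.1380i, |z|^2 = 0.4175
Iter 3: z = -0.0106 + 0.4530i, |z|^2 = 0.2053
Iter 4: z = -0.5951 + 0.6175i, |z|^2 = 0.7354
Iter 5: z = -0.4172 + -0.1078i, |z|^2 = 0.1857
Iter 6: z = -0.2275 + 0.7171i, |z|^2 = 0.5660
Iter 7: z = -0.8525 + 0.3008i, |z|^2 = 0.8172
Iter 8: z = 0.2462 + 0.1143i, |z|^2 = 0.0737
Iter 9: z = -0.3424 + 0.6834i, |z|^2 = 0.5843
Iter 10: z = -0.7398 + 0.1591i, |z|^2 = 0.5726
Iter 11: z = 0.1320 + 0.3918i, |z|^2 = 0.1709
Iter 12: z = -0.5261 + 0.7305i, |z|^2 = 0.8104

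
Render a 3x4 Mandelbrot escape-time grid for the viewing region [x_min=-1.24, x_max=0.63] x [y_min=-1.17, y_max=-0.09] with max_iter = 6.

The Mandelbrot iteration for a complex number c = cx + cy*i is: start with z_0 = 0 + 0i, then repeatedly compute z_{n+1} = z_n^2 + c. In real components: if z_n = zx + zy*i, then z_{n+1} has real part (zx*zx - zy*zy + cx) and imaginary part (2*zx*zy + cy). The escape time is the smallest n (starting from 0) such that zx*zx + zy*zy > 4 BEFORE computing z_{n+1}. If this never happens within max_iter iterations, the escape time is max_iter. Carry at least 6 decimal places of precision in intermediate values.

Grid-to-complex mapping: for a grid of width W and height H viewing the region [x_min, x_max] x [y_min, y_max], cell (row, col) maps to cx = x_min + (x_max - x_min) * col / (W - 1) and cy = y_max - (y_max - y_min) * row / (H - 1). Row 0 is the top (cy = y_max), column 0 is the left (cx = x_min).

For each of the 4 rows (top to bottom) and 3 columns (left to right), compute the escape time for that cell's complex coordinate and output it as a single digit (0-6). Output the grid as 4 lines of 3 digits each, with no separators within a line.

Answer: 664
663
363
232

Derivation:
(row=0, col=0): c = -1.2400 + -0.0900i → escape time 6
(row=0, col=1): c = -0.3050 + -0.0900i → escape time 6
(row=0, col=2): c = 0.6300 + -0.0900i → escape time 4
(row=1, col=0): c = -1.2400 + -0.4500i → escape time 6
(row=1, col=1): c = -0.3050 + -0.4500i → escape time 6
(row=1, col=2): c = 0.6300 + -0.4500i → escape time 3
(row=2, col=0): c = -1.2400 + -0.8100i → escape time 3
(row=2, col=1): c = -0.3050 + -0.8100i → escape time 6
(row=2, col=2): c = 0.6300 + -0.8100i → escape time 3
(row=3, col=0): c = -1.2400 + -1.1700i → escape time 2
(row=3, col=1): c = -0.3050 + -1.1700i → escape time 3
(row=3, col=2): c = 0.6300 + -1.1700i → escape time 2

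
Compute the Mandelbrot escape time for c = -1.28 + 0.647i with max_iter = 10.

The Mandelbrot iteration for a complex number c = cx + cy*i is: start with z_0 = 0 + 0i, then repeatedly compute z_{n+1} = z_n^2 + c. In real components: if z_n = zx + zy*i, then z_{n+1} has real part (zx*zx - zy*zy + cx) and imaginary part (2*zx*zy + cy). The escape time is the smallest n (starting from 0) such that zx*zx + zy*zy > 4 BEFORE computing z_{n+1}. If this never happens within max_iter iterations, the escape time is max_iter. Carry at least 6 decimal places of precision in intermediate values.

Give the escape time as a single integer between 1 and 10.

Answer: 3

Derivation:
z_0 = 0 + 0i, c = -1.2800 + 0.6470i
Iter 1: z = -1.2800 + 0.6470i, |z|^2 = 2.0570
Iter 2: z = -0.0602 + -1.0093i, |z|^2 = 1.0224
Iter 3: z = -2.2951 + 0.7685i, |z|^2 = 5.8581
Escaped at iteration 3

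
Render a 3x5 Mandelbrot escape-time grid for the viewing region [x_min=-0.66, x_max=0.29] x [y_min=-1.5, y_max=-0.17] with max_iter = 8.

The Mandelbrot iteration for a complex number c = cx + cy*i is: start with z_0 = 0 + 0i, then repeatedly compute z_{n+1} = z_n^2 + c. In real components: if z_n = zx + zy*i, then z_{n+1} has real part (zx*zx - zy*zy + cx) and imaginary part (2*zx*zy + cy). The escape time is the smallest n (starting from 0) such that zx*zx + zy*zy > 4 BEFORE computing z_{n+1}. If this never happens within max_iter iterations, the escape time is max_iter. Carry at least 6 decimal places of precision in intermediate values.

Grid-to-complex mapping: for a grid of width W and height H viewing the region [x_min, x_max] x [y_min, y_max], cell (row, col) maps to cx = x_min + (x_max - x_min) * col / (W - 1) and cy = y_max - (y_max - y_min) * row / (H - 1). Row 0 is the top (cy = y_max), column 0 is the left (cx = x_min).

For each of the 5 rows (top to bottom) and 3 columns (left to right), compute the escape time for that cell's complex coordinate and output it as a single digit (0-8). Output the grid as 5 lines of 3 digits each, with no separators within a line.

(row=0, col=0): c = -0.6600 + -0.1700i → escape time 8
(row=0, col=1): c = -0.1850 + -0.1700i → escape time 8
(row=0, col=2): c = 0.2900 + -0.1700i → escape time 8
(row=1, col=0): c = -0.6600 + -0.5025i → escape time 8
(row=1, col=1): c = -0.1850 + -0.5025i → escape time 8
(row=1, col=2): c = 0.2900 + -0.5025i → escape time 8
(row=2, col=0): c = -0.6600 + -0.8350i → escape time 4
(row=2, col=1): c = -0.1850 + -0.8350i → escape time 8
(row=2, col=2): c = 0.2900 + -0.8350i → escape time 4
(row=3, col=0): c = -0.6600 + -1.1675i → escape time 3
(row=3, col=1): c = -0.1850 + -1.1675i → escape time 4
(row=3, col=2): c = 0.2900 + -1.1675i → escape time 2
(row=4, col=0): c = -0.6600 + -1.5000i → escape time 2
(row=4, col=1): c = -0.1850 + -1.5000i → escape time 2
(row=4, col=2): c = 0.2900 + -1.5000i → escape time 2

Answer: 888
888
484
342
222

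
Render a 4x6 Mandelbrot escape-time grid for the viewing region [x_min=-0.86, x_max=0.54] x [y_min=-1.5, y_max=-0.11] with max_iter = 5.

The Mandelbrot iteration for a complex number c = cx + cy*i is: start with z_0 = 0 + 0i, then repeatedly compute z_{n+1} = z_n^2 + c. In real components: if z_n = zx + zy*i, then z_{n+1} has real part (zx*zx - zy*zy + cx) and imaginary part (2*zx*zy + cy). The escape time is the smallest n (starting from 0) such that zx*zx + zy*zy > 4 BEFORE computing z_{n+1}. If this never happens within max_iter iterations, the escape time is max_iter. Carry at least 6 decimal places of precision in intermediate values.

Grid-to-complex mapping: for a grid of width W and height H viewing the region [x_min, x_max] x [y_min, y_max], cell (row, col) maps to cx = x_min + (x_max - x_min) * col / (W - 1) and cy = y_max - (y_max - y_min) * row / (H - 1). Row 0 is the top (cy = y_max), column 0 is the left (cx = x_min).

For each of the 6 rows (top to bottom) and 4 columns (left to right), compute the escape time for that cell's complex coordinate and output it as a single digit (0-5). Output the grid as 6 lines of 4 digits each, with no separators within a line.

(row=0, col=0): c = -0.8600 + -0.1100i → escape time 5
(row=0, col=1): c = -0.3933 + -0.1100i → escape time 5
(row=0, col=2): c = 0.0733 + -0.1100i → escape time 5
(row=0, col=3): c = 0.5400 + -0.1100i → escape time 4
(row=1, col=0): c = -0.8600 + -0.3880i → escape time 5
(row=1, col=1): c = -0.3933 + -0.3880i → escape time 5
(row=1, col=2): c = 0.0733 + -0.3880i → escape time 5
(row=1, col=3): c = 0.5400 + -0.3880i → escape time 4
(row=2, col=0): c = -0.8600 + -0.6660i → escape time 4
(row=2, col=1): c = -0.3933 + -0.6660i → escape time 5
(row=2, col=2): c = 0.0733 + -0.6660i → escape time 5
(row=2, col=3): c = 0.5400 + -0.6660i → escape time 3
(row=3, col=0): c = -0.8600 + -0.9440i → escape time 3
(row=3, col=1): c = -0.3933 + -0.9440i → escape time 5
(row=3, col=2): c = 0.0733 + -0.9440i → escape time 5
(row=3, col=3): c = 0.5400 + -0.9440i → escape time 3
(row=4, col=0): c = -0.8600 + -1.2220i → escape time 3
(row=4, col=1): c = -0.3933 + -1.2220i → escape time 3
(row=4, col=2): c = 0.0733 + -1.2220i → escape time 3
(row=4, col=3): c = 0.5400 + -1.2220i → escape time 2
(row=5, col=0): c = -0.8600 + -1.5000i → escape time 2
(row=5, col=1): c = -0.3933 + -1.5000i → escape time 2
(row=5, col=2): c = 0.0733 + -1.5000i → escape time 2
(row=5, col=3): c = 0.5400 + -1.5000i → escape time 2

Answer: 5554
5554
4553
3553
3332
2222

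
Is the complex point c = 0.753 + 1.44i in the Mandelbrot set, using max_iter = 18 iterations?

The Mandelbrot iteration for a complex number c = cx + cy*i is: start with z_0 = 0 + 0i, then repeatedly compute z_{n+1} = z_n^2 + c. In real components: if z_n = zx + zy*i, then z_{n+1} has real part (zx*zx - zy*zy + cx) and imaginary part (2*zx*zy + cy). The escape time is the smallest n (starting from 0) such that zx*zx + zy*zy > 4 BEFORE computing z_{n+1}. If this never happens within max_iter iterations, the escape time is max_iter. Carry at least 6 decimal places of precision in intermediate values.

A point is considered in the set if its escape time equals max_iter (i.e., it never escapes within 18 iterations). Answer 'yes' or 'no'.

Answer: no

Derivation:
z_0 = 0 + 0i, c = 0.7530 + 1.4400i
Iter 1: z = 0.7530 + 1.4400i, |z|^2 = 2.6406
Iter 2: z = -0.7536 + 3.6086i, |z|^2 = 13.5902
Escaped at iteration 2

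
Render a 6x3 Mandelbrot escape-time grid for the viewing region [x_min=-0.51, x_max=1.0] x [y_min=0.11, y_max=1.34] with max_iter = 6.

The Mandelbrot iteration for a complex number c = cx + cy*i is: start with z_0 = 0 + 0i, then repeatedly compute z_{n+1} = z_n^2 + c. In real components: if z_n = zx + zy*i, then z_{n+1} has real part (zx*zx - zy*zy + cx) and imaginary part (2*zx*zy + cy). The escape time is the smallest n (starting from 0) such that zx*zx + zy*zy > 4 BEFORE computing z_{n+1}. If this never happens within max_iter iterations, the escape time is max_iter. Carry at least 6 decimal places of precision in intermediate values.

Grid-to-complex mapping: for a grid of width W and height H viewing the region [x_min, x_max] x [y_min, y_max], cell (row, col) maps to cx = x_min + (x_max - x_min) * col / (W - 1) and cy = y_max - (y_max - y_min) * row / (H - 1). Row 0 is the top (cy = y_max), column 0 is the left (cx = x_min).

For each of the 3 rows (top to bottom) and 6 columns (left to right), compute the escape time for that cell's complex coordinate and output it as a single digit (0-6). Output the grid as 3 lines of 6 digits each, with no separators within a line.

Answer: 222222
666532
666632

Derivation:
(row=0, col=0): c = -0.5100 + 1.3400i → escape time 2
(row=0, col=1): c = -0.2080 + 1.3400i → escape time 2
(row=0, col=2): c = 0.0940 + 1.3400i → escape time 2
(row=0, col=3): c = 0.3960 + 1.3400i → escape time 2
(row=0, col=4): c = 0.6980 + 1.3400i → escape time 2
(row=0, col=5): c = 1.0000 + 1.3400i → escape time 2
(row=1, col=0): c = -0.5100 + 0.7250i → escape time 6
(row=1, col=1): c = -0.2080 + 0.7250i → escape time 6
(row=1, col=2): c = 0.0940 + 0.7250i → escape time 6
(row=1, col=3): c = 0.3960 + 0.7250i → escape time 5
(row=1, col=4): c = 0.6980 + 0.7250i → escape time 3
(row=1, col=5): c = 1.0000 + 0.7250i → escape time 2
(row=2, col=0): c = -0.5100 + 0.1100i → escape time 6
(row=2, col=1): c = -0.2080 + 0.1100i → escape time 6
(row=2, col=2): c = 0.0940 + 0.1100i → escape time 6
(row=2, col=3): c = 0.3960 + 0.1100i → escape time 6
(row=2, col=4): c = 0.6980 + 0.1100i → escape time 3
(row=2, col=5): c = 1.0000 + 0.1100i → escape time 2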